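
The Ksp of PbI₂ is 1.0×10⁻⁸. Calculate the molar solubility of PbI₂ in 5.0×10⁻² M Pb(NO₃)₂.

PbI₂(s) ⇌ Pb²⁺(aq) + 2 I⁻(aq)
Pb²⁺ is already present at 5.0×10⁻² M. If s mol/L of PbI₂ dissolves, [I⁻] = 2s while [Pb²⁺] ≈ 5.0×10⁻² M.
Ksp = [Pb²⁺][I⁻]^2 = (5.0×10⁻²)(2s)^2
(2s)^2 = 1.0×10⁻⁸ / (5.0×10⁻²) = 2.0×10⁻⁷
s = 2.2×10⁻⁴ M

2.2×10⁻⁴ M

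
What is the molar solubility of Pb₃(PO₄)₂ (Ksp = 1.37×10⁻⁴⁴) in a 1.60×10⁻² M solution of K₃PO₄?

1.26×10⁻¹⁴ M

Pb₃(PO₄)₂(s) ⇌ 3 Pb²⁺(aq) + 2 PO₄³⁻(aq)
With PO₄³⁻ already at 1.60×10⁻² M and s small, take [PO₄³⁻] ≈ 1.60×10⁻² M and [Pb²⁺] = 3s.
Ksp = [Pb²⁺]^3[PO₄³⁻]^2 = (3s)^3(1.60×10⁻²)^2
(3s)^3 = 1.37×10⁻⁴⁴ / (1.60×10⁻²)^2 = 5.35×10⁻⁴¹
s = 1.26×10⁻¹⁴ M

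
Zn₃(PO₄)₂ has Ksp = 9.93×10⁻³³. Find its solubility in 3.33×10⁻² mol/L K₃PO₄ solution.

Zn₃(PO₄)₂(s) ⇌ 3 Zn²⁺(aq) + 2 PO₄³⁻(aq)
Let s be the solubility of Zn₃(PO₄)₂ here. The common ion gives [PO₄³⁻] ≈ 3.33×10⁻² mol/L, and [Zn²⁺] = 3s.
Ksp = [Zn²⁺]^3[PO₄³⁻]^2 = (3s)^3(3.33×10⁻²)^2
(3s)^3 = 9.93×10⁻³³ / (3.33×10⁻²)^2 = 8.95×10⁻³⁰
s = 6.92×10⁻¹¹ mol/L

6.92×10⁻¹¹ M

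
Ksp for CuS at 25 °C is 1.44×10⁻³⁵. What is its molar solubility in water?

CuS(s) ⇌ Cu²⁺(aq) + S²⁻(aq)
With molar solubility s: [Cu²⁺] = s, [S²⁻] = s.
Ksp = [Cu²⁺][S²⁻] = s · s = s^2
s^2 = 1.44×10⁻³⁵
s = (1.44×10⁻³⁵)^(1/2) = 3.79×10⁻¹⁸ M

3.79×10⁻¹⁸ M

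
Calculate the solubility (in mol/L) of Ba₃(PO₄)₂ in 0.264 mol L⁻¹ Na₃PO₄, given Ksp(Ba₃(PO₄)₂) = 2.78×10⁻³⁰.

1.14×10⁻¹⁰ M

Ba₃(PO₄)₂(s) ⇌ 3 Ba²⁺(aq) + 2 PO₄³⁻(aq)
The solution already contains PO₄³⁻ at 0.264 mol L⁻¹. Let s be the molar solubility of Ba₃(PO₄)₂.
[PO₄³⁻] ≈ 0.264 mol L⁻¹ (common ion dominates); [Ba²⁺] = 3s.
Ksp = [Ba²⁺]^3[PO₄³⁻]^2 = (3s)^3(0.264)^2
(3s)^3 = 2.78×10⁻³⁰ / (0.264)^2 = 3.99×10⁻²⁹
s = 1.14×10⁻¹⁰ mol L⁻¹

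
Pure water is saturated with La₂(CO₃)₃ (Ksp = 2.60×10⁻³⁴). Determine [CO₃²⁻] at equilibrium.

La₂(CO₃)₃(s) ⇌ 2 La³⁺(aq) + 3 CO₃²⁻(aq)
With molar solubility s: [La³⁺] = 2s, [CO₃²⁻] = 3s.
Ksp = [La³⁺]^2[CO₃²⁻]^3 = (2s)^2 · (3s)^3 = 108s^5 = 2.60×10⁻³⁴
s = 7.52×10⁻⁸ mol L⁻¹
[CO₃²⁻] = 3s = 2.26×10⁻⁷ mol L⁻¹

2.26×10⁻⁷ M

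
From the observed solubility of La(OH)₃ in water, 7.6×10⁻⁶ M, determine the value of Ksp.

La(OH)₃(s) ⇌ La³⁺(aq) + 3 OH⁻(aq)
Let s be the molar solubility. Then [La³⁺] = s and [OH⁻] = 3s.
Ksp = [La³⁺][OH⁻]^3 = s · (3s)^3 = 27s^4
Ksp = 27 × (7.6×10⁻⁶)^4 = 9.0×10⁻²⁰

Ksp = 9.0×10⁻²⁰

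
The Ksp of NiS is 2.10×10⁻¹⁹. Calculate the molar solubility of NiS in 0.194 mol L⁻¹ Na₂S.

1.08×10⁻¹⁸ M

NiS(s) ⇌ Ni²⁺(aq) + S²⁻(aq)
S²⁻ is already present at 0.194 mol L⁻¹. If s mol/L of NiS dissolves, [Ni²⁺] = s while [S²⁻] ≈ 0.194 mol L⁻¹.
Ksp = [Ni²⁺][S²⁻] = s(0.194)
s = 2.10×10⁻¹⁹ / (0.194) = 1.08×10⁻¹⁸
s = 1.08×10⁻¹⁸ mol L⁻¹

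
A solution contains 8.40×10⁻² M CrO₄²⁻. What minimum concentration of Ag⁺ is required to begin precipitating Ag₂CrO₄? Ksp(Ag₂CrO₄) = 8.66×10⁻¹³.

3.21×10⁻⁶ M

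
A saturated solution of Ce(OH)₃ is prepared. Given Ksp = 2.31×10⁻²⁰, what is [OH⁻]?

1.62×10⁻⁵ M

Ce(OH)₃(s) ⇌ Ce³⁺(aq) + 3 OH⁻(aq)
Let s be the molar solubility. Then [Ce³⁺] = s and [OH⁻] = 3s.
Ksp = [Ce³⁺][OH⁻]^3 = s · (3s)^3 = 27s^4 = 2.31×10⁻²⁰
s = 5.41×10⁻⁶ mol/L
[OH⁻] = 3s = 1.62×10⁻⁵ mol/L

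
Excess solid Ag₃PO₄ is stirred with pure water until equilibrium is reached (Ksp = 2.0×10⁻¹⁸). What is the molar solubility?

Ag₃PO₄(s) ⇌ 3 Ag⁺(aq) + PO₄³⁻(aq)
If s mol/L of Ag₃PO₄ dissolves, [Ag⁺] = 3s and [PO₄³⁻] = s.
Ksp = [Ag⁺]^3[PO₄³⁻] = (3s)^3 · s = 27s^4
27s^4 = 2.0×10⁻¹⁸  ⇒  s^4 = 7.4×10⁻²⁰
Taking the 4th root, s = 1.6×10⁻⁵ mol/L.

1.6×10⁻⁵ M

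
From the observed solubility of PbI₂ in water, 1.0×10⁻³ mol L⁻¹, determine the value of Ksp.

Ksp = 4.0×10⁻⁹

PbI₂(s) ⇌ Pb²⁺(aq) + 2 I⁻(aq)
Let s be the molar solubility. Then [Pb²⁺] = s and [I⁻] = 2s.
Ksp = [Pb²⁺][I⁻]^2 = s · (2s)^2 = 4s^3
Ksp = 4 × (1.0×10⁻³)^3 = 4.0×10⁻⁹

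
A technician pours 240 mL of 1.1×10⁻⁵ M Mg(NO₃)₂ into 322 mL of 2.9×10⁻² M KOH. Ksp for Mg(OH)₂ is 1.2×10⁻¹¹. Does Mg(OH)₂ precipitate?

After mixing, V = 240 mL + 322 mL = 562 mL.
[Mg²⁺] = (1.1×10⁻⁵)(240)/562 = 4.7×10⁻⁶ M
[OH⁻] = (2.9×10⁻²)(322)/562 = 1.7×10⁻² M
Q = [Mg²⁺][OH⁻]^2 = 1.3×10⁻⁹
Q = 1.3×10⁻⁹ > Ksp = 1.2×10⁻¹¹, so the solution is supersaturated and Mg(OH)₂ precipitates.

Yes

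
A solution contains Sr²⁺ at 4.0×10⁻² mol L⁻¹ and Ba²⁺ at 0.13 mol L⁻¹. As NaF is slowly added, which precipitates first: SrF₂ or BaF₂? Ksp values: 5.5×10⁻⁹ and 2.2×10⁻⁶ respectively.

Precipitation begins when Q = Ksp.
For SrF₂: [F⁻] = (Ksp/[Sr²⁺])^(1/2) = 3.7×10⁻⁴ mol L⁻¹
For BaF₂: [F⁻] = (Ksp/[Ba²⁺])^(1/2) = 4.1×10⁻³ mol L⁻¹
The smaller threshold [F⁻] is reached first, so SrF₂ precipitates first.

SrF₂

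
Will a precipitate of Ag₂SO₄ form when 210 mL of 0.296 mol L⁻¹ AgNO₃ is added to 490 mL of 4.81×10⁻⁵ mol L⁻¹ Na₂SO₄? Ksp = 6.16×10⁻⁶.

The combined volume is 700 mL.
[Ag⁺] = (0.296)(210)/700 = 8.88×10⁻² mol L⁻¹
[SO₄²⁻] = (4.81×10⁻⁵)(490)/700 = 3.37×10⁻⁵ mol L⁻¹
Q = [Ag⁺]^2[SO₄²⁻] = 2.66×10⁻⁷
Since Q (2.66×10⁻⁷) is less than Ksp (6.16×10⁻⁶), no Ag₂SO₄ precipitates.

No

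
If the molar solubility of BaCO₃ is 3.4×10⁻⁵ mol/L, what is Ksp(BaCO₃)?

BaCO₃(s) ⇌ Ba²⁺(aq) + CO₃²⁻(aq)
Let s be the molar solubility. Then [Ba²⁺] = s and [CO₃²⁻] = s.
Ksp = [Ba²⁺][CO₃²⁻] = s · s = s^2
Ksp = (3.4×10⁻⁵)^2 = 1.2×10⁻⁹

Ksp = 1.2×10⁻⁹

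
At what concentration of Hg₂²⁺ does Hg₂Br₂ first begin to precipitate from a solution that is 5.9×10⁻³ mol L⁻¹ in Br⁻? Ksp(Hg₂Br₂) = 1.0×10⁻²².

2.9×10⁻¹⁸ M

Precipitation of each salt begins when its ion product equals Ksp.
Hg₂Br₂(s) ⇌ Hg₂²⁺(aq) + 2 Br⁻(aq)
Ksp = [Hg₂²⁺][Br⁻]^2 = [Hg₂²⁺](5.9×10⁻³)^2
[Hg₂²⁺] = 1.0×10⁻²² / (5.9×10⁻³)^2 = 2.9×10⁻¹⁸
[Hg₂²⁺] = 2.9×10⁻¹⁸ mol L⁻¹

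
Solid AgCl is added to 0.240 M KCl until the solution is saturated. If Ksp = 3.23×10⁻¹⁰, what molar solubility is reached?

AgCl(s) ⇌ Ag⁺(aq) + Cl⁻(aq)
Cl⁻ is already present at 0.240 M. If s mol/L of AgCl dissolves, [Ag⁺] = s while [Cl⁻] ≈ 0.240 M.
Ksp = [Ag⁺][Cl⁻] = s(0.240)
s = 3.23×10⁻¹⁰ / (0.240) = 1.35×10⁻⁹
s = 1.35×10⁻⁹ M

1.35×10⁻⁹ M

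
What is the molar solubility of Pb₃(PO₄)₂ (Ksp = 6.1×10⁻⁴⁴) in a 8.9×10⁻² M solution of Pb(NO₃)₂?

Pb₃(PO₄)₂(s) ⇌ 3 Pb²⁺(aq) + 2 PO₄³⁻(aq)
Let s be the solubility of Pb₃(PO₄)₂ here. The common ion gives [Pb²⁺] ≈ 8.9×10⁻² M, and [PO₄³⁻] = 2s.
Ksp = [Pb²⁺]^3[PO₄³⁻]^2 = (8.9×10⁻²)^3(2s)^2
(2s)^2 = 6.1×10⁻⁴⁴ / (8.9×10⁻²)^3 = 8.7×10⁻⁴¹
s = 4.7×10⁻²¹ M

4.7×10⁻²¹ M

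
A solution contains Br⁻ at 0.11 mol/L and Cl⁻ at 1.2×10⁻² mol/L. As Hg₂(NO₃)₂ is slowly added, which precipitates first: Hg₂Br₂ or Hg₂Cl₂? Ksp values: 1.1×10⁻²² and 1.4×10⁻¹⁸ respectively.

Hg₂Br₂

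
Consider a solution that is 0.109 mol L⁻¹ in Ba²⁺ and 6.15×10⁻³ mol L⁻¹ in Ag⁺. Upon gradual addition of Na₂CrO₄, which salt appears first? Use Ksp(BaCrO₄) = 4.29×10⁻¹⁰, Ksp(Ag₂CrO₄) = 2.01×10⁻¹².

Each salt precipitates once Q = Ksp for that salt.
For BaCrO₄: [CrO₄²⁻] = (Ksp/[Ba²⁺]) = 3.94×10⁻⁹ mol L⁻¹
For Ag₂CrO₄: [CrO₄²⁻] = (Ksp/[Ag⁺]^2) = 5.31×10⁻⁸ mol L⁻¹
Since BaCrO₄ needs less CrO₄²⁻ to reach saturation, it precipitates first.

BaCrO₄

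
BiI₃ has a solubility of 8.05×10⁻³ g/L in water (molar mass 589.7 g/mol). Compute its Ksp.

Ksp = 9.38×10⁻¹⁹

Molar solubility s = (8.05×10⁻³ g/L) / (589.7 g/mol) = 1.3651×10⁻⁵ mol/L
BiI₃(s) ⇌ Bi³⁺(aq) + 3 I⁻(aq)
With molar solubility s: [Bi³⁺] = s, [I⁻] = 3s.
Ksp = [Bi³⁺][I⁻]^3 = s · (3s)^3 = 27s^4
Ksp = 27 × (1.3651×10⁻⁵)^4 = 9.38×10⁻¹⁹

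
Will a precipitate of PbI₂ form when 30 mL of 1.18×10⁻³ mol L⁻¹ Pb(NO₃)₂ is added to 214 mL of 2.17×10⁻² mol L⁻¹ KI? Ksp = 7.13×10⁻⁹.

Yes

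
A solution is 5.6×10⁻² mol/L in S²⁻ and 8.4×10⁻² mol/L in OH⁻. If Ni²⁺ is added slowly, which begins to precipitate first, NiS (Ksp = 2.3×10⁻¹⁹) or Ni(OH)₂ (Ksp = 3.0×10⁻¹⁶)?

NiS

The threshold for precipitation is Q = Ksp.
For NiS: [Ni²⁺] = (Ksp/[S²⁻]) = 4.1×10⁻¹⁸ mol/L
For Ni(OH)₂: [Ni²⁺] = (Ksp/[OH⁻]^2) = 4.3×10⁻¹⁴ mol/L
NiS requires the lower [Ni²⁺], so it precipitates first.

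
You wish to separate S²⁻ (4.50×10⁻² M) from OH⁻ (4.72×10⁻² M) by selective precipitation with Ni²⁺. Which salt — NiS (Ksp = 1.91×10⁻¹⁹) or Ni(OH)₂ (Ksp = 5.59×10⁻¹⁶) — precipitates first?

NiS

Precipitation begins when Q = Ksp.
For NiS: [Ni²⁺] = (Ksp/[S²⁻]) = 4.24×10⁻¹⁸ M
For Ni(OH)₂: [Ni²⁺] = (Ksp/[OH⁻]^2) = 2.51×10⁻¹³ M
The smaller threshold [Ni²⁺] is reached first, so NiS precipitates first.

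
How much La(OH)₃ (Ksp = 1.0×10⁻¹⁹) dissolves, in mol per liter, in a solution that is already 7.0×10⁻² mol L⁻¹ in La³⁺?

3.8×10⁻⁷ M

La(OH)₃(s) ⇌ La³⁺(aq) + 3 OH⁻(aq)
Let s be the solubility of La(OH)₃ here. The common ion gives [La³⁺] ≈ 7.0×10⁻² mol L⁻¹, and [OH⁻] = 3s.
Ksp = [La³⁺][OH⁻]^3 = (7.0×10⁻²)(3s)^3
(3s)^3 = 1.0×10⁻¹⁹ / (7.0×10⁻²) = 1.4×10⁻¹⁸
s = 3.8×10⁻⁷ mol L⁻¹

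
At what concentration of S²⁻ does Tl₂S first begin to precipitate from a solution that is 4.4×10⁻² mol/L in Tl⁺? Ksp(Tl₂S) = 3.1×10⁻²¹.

1.6×10⁻¹⁸ M

Each salt precipitates once Q = Ksp for that salt.
Tl₂S(s) ⇌ 2 Tl⁺(aq) + S²⁻(aq)
Ksp = [Tl⁺]^2[S²⁻] = [S²⁻](4.4×10⁻²)^2
[S²⁻] = 3.1×10⁻²¹ / (4.4×10⁻²)^2 = 1.6×10⁻¹⁸
[S²⁻] = 1.6×10⁻¹⁸ mol/L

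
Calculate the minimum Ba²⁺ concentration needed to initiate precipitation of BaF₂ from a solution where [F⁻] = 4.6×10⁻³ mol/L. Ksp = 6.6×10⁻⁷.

The threshold for precipitation is Q = Ksp.
BaF₂(s) ⇌ Ba²⁺(aq) + 2 F⁻(aq)
Ksp = [Ba²⁺][F⁻]^2 = [Ba²⁺](4.6×10⁻³)^2
[Ba²⁺] = 6.6×10⁻⁷ / (4.6×10⁻³)^2 = 3.1×10⁻²
[Ba²⁺] = 3.1×10⁻² mol/L

3.1×10⁻² M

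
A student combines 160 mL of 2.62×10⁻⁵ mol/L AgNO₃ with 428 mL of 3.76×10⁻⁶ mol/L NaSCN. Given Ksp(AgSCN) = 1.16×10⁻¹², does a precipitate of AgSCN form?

Yes

Total volume after mixing = 160 + 428 = 588 mL.
[Ag⁺] = (2.62×10⁻⁵)(160)/588 = 7.13×10⁻⁶ mol/L
[SCN⁻] = (3.76×10⁻⁶)(428)/588 = 2.74×10⁻⁶ mol/L
Q = [Ag⁺][SCN⁻] = 1.95×10⁻¹¹
Because Q > Ksp (1.95×10⁻¹¹ vs 1.16×10⁻¹²), a precipitate of AgSCN forms.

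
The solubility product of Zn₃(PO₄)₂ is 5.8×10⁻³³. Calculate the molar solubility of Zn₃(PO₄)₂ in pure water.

1.4×10⁻⁷ M

Zn₃(PO₄)₂(s) ⇌ 3 Zn²⁺(aq) + 2 PO₄³⁻(aq)
With molar solubility s: [Zn²⁺] = 3s, [PO₄³⁻] = 2s.
Ksp = [Zn²⁺]^3[PO₄³⁻]^2 = (3s)^3 · (2s)^2 = 108s^5
108s^5 = 5.8×10⁻³³  ⇒  s^5 = 5.4×10⁻³⁵
Taking the 5th root, s = 1.4×10⁻⁷ mol/L.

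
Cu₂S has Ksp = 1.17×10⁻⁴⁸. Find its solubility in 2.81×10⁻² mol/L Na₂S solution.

3.23×10⁻²⁴ M

Cu₂S(s) ⇌ 2 Cu⁺(aq) + S²⁻(aq)
Let s be the solubility of Cu₂S here. The common ion gives [S²⁻] ≈ 2.81×10⁻² mol/L, and [Cu⁺] = 2s.
Ksp = [Cu⁺]^2[S²⁻] = (2s)^2(2.81×10⁻²)
(2s)^2 = 1.17×10⁻⁴⁸ / (2.81×10⁻²) = 4.16×10⁻⁴⁷
s = 3.23×10⁻²⁴ mol/L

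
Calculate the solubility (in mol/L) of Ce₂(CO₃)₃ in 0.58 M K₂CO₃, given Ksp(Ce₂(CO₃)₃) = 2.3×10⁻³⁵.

5.4×10⁻¹⁸ M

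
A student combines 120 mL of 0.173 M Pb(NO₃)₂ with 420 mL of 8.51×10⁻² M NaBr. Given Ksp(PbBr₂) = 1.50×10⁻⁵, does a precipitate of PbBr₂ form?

Yes

The combined volume is 540 mL.
[Pb²⁺] = (0.173)(120)/540 = 3.84×10⁻² M
[Br⁻] = (8.51×10⁻²)(420)/540 = 6.62×10⁻² M
Q = [Pb²⁺][Br⁻]^2 = 1.68×10⁻⁴
Since Q (1.68×10⁻⁴) exceeds Ksp (1.50×10⁻⁵), PbBr₂ will precipitate.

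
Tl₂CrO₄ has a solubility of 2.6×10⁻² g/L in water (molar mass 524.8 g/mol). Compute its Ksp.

Ksp = 4.9×10⁻¹³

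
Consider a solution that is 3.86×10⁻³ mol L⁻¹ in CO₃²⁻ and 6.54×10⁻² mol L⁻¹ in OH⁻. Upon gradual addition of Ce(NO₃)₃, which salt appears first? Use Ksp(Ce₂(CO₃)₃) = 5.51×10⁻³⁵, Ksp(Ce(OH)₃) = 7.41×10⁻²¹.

Ce(OH)₃

Precipitation of each salt begins when its ion product equals Ksp.
For Ce₂(CO₃)₃: [Ce³⁺] = (Ksp/[CO₃²⁻]^3)^(1/2) = 3.10×10⁻¹⁴ mol L⁻¹
For Ce(OH)₃: [Ce³⁺] = (Ksp/[OH⁻]^3) = 2.65×10⁻¹⁷ mol L⁻¹
Ce(OH)₃ requires the lower [Ce³⁺], so it precipitates first.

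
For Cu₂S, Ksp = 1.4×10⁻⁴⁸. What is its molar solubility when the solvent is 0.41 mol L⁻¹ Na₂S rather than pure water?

Cu₂S(s) ⇌ 2 Cu⁺(aq) + S²⁻(aq)
S²⁻ is already present at 0.41 mol L⁻¹. If s mol/L of Cu₂S dissolves, [Cu⁺] = 2s while [S²⁻] ≈ 0.41 mol L⁻¹.
Ksp = [Cu⁺]^2[S²⁻] = (2s)^2(0.41)
(2s)^2 = 1.4×10⁻⁴⁸ / (0.41) = 3.4×10⁻⁴⁸
s = 9.2×10⁻²⁵ mol L⁻¹

9.2×10⁻²⁵ M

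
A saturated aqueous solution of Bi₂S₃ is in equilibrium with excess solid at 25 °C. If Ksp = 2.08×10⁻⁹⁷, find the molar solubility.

1.81×10⁻²⁰ M

Bi₂S₃(s) ⇌ 2 Bi³⁺(aq) + 3 S²⁻(aq)
With molar solubility s: [Bi³⁺] = 2s, [S²⁻] = 3s.
Ksp = [Bi³⁺]^2[S²⁻]^3 = (2s)^2 · (3s)^3 = 108s^5
108s^5 = 2.08×10⁻⁹⁷  ⇒  s^5 = 1.93×10⁻⁹⁹
s = 1.81×10⁻²⁰ mol/L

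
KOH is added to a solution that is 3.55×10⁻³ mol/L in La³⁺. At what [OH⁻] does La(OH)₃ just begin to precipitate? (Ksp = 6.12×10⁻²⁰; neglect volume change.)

2.58×10⁻⁶ M

A salt starts to precipitate once the ion product Q reaches its Ksp.
La(OH)₃(s) ⇌ La³⁺(aq) + 3 OH⁻(aq)
Ksp = [La³⁺][OH⁻]^3 = [OH⁻]^3(3.55×10⁻³)
[OH⁻]^3 = 6.12×10⁻²⁰ / (3.55×10⁻³) = 1.72×10⁻¹⁷
[OH⁻] = 2.58×10⁻⁶ mol/L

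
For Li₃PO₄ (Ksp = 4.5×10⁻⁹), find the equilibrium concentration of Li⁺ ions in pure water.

1.1×10⁻² M

Li₃PO₄(s) ⇌ 3 Li⁺(aq) + PO₄³⁻(aq)
If s mol/L of Li₃PO₄ dissolves, [Li⁺] = 3s and [PO₄³⁻] = s.
Ksp = [Li⁺]^3[PO₄³⁻] = (3s)^3 · s = 27s^4 = 4.5×10⁻⁹
s = 3.6×10⁻³ M
[Li⁺] = 3s = 1.1×10⁻² M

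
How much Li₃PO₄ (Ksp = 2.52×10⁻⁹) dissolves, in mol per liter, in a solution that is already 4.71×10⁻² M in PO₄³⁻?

1.26×10⁻³ M

Li₃PO₄(s) ⇌ 3 Li⁺(aq) + PO₄³⁻(aq)
PO₄³⁻ is already present at 4.71×10⁻² M. If s mol/L of Li₃PO₄ dissolves, [Li⁺] = 3s while [PO₄³⁻] ≈ 4.71×10⁻² M.
Ksp = [Li⁺]^3[PO₄³⁻] = (3s)^3(4.71×10⁻²)
(3s)^3 = 2.52×10⁻⁹ / (4.71×10⁻²) = 5.35×10⁻⁸
s = 1.26×10⁻³ M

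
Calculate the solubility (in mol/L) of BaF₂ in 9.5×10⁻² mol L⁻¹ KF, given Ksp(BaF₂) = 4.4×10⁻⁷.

BaF₂(s) ⇌ Ba²⁺(aq) + 2 F⁻(aq)
The solution already contains F⁻ at 9.5×10⁻² mol L⁻¹. Let s be the molar solubility of BaF₂.
[F⁻] ≈ 9.5×10⁻² mol L⁻¹ (common ion dominates); [Ba²⁺] = s.
Ksp = [Ba²⁺][F⁻]^2 = s(9.5×10⁻²)^2
s = 4.4×10⁻⁷ / (9.5×10⁻²)^2 = 4.9×10⁻⁵
s = 4.9×10⁻⁵ mol L⁻¹

4.9×10⁻⁵ M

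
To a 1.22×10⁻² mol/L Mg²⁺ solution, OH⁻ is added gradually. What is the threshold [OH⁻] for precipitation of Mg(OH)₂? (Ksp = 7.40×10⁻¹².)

Precipitation begins when Q = Ksp.
Mg(OH)₂(s) ⇌ Mg²⁺(aq) + 2 OH⁻(aq)
Ksp = [Mg²⁺][OH⁻]^2 = [OH⁻]^2(1.22×10⁻²)
[OH⁻]^2 = 7.40×10⁻¹² / (1.22×10⁻²) = 6.07×10⁻¹⁰
[OH⁻] = 2.46×10⁻⁵ mol/L

2.46×10⁻⁵ M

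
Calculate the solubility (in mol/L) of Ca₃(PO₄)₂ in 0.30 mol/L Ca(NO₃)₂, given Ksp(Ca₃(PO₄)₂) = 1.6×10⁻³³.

1.2×10⁻¹⁶ M

Ca₃(PO₄)₂(s) ⇌ 3 Ca²⁺(aq) + 2 PO₄³⁻(aq)
Ca²⁺ is already present at 0.30 mol/L. If s mol/L of Ca₃(PO₄)₂ dissolves, [PO₄³⁻] = 2s while [Ca²⁺] ≈ 0.30 mol/L.
Ksp = [Ca²⁺]^3[PO₄³⁻]^2 = (0.30)^3(2s)^2
(2s)^2 = 1.6×10⁻³³ / (0.30)^3 = 5.9×10⁻³²
s = 1.2×10⁻¹⁶ mol/L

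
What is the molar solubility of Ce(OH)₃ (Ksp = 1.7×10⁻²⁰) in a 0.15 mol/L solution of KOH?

Ce(OH)₃(s) ⇌ Ce³⁺(aq) + 3 OH⁻(aq)
Let s be the solubility of Ce(OH)₃ here. The common ion gives [OH⁻] ≈ 0.15 mol/L, and [Ce³⁺] = s.
Ksp = [Ce³⁺][OH⁻]^3 = s(0.15)^3
s = 1.7×10⁻²⁰ / (0.15)^3 = 5.0×10⁻¹⁸
s = 5.0×10⁻¹⁸ mol/L

5.0×10⁻¹⁸ M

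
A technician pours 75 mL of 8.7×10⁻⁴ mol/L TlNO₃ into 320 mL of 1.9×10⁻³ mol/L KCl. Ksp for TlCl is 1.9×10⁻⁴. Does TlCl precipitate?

No

Total volume after mixing = 75 + 320 = 395 mL.
[Tl⁺] = (8.7×10⁻⁴)(75)/395 = 1.7×10⁻⁴ mol/L
[Cl⁻] = (1.9×10⁻³)(320)/395 = 1.5×10⁻³ mol/L
Q = [Tl⁺][Cl⁻] = 2.5×10⁻⁷
Since Q (2.5×10⁻⁷) is less than Ksp (1.9×10⁻⁴), no TlCl precipitates.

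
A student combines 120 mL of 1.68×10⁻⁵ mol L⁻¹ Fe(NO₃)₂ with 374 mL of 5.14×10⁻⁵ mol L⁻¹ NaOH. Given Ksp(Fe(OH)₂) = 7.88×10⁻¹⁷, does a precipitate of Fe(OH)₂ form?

Yes

The combined volume is 494 mL.
[Fe²⁺] = (1.68×10⁻⁵)(120)/494 = 4.08×10⁻⁶ mol L⁻¹
[OH⁻] = (5.14×10⁻⁵)(374)/494 = 3.89×10⁻⁵ mol L⁻¹
Q = [Fe²⁺][OH⁻]^2 = 6.18×10⁻¹⁵
Since Q (6.18×10⁻¹⁵) exceeds Ksp (7.88×10⁻¹⁷), Fe(OH)₂ will precipitate.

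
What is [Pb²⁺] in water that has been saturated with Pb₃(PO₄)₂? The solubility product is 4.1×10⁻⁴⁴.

Pb₃(PO₄)₂(s) ⇌ 3 Pb²⁺(aq) + 2 PO₄³⁻(aq)
If s mol/L of Pb₃(PO₄)₂ dissolves, [Pb²⁺] = 3s and [PO₄³⁻] = 2s.
Ksp = [Pb²⁺]^3[PO₄³⁻]^2 = (3s)^3 · (2s)^2 = 108s^5 = 4.1×10⁻⁴⁴
s = 8.2×10⁻¹⁰ mol L⁻¹
[Pb²⁺] = 3s = 2.5×10⁻⁹ mol L⁻¹

2.5×10⁻⁹ M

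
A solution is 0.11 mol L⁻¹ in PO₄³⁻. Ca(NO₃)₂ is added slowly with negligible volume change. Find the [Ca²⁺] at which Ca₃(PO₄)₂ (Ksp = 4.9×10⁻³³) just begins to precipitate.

7.4×10⁻¹¹ M

A salt starts to precipitate once the ion product Q reaches its Ksp.
Ca₃(PO₄)₂(s) ⇌ 3 Ca²⁺(aq) + 2 PO₄³⁻(aq)
Ksp = [Ca²⁺]^3[PO₄³⁻]^2 = [Ca²⁺]^3(0.11)^2
[Ca²⁺]^3 = 4.9×10⁻³³ / (0.11)^2 = 4.0×10⁻³¹
[Ca²⁺] = 7.4×10⁻¹¹ mol L⁻¹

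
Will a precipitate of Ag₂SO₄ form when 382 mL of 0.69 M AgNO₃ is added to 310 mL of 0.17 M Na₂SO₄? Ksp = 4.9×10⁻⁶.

Total volume after mixing = 382 + 310 = 692 mL.
[Ag⁺] = (0.69)(382)/692 = 0.38 M
[SO₄²⁻] = (0.17)(310)/692 = 7.6×10⁻² M
Q = [Ag⁺]^2[SO₄²⁻] = 1.1×10⁻²
Because Q > Ksp (1.1×10⁻² vs 4.9×10⁻⁶), a precipitate of Ag₂SO₄ forms.

Yes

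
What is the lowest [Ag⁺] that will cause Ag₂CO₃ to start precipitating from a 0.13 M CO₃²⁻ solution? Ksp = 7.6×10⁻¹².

7.6×10⁻⁶ M

Precipitation begins when Q = Ksp.
Ag₂CO₃(s) ⇌ 2 Ag⁺(aq) + CO₃²⁻(aq)
Ksp = [Ag⁺]^2[CO₃²⁻] = [Ag⁺]^2(0.13)
[Ag⁺]^2 = 7.6×10⁻¹² / (0.13) = 5.8×10⁻¹¹
[Ag⁺] = 7.6×10⁻⁶ M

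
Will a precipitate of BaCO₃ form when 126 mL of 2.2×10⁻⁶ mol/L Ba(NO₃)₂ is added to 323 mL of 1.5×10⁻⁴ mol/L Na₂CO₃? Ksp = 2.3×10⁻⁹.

No

Total volume after mixing = 126 + 323 = 449 mL.
[Ba²⁺] = (2.2×10⁻⁶)(126)/449 = 6.2×10⁻⁷ mol/L
[CO₃²⁻] = (1.5×10⁻⁴)(323)/449 = 1.1×10⁻⁴ mol/L
Q = [Ba²⁺][CO₃²⁻] = 6.7×10⁻¹¹
Since Q (6.7×10⁻¹¹) is less than Ksp (2.3×10⁻⁹), no BaCO₃ precipitates.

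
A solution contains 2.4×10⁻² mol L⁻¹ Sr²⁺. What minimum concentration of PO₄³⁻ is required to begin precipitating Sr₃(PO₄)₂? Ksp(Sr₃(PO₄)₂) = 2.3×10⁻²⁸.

4.1×10⁻¹² M

Precipitation begins when Q = Ksp.
Sr₃(PO₄)₂(s) ⇌ 3 Sr²⁺(aq) + 2 PO₄³⁻(aq)
Ksp = [Sr²⁺]^3[PO₄³⁻]^2 = [PO₄³⁻]^2(2.4×10⁻²)^3
[PO₄³⁻]^2 = 2.3×10⁻²⁸ / (2.4×10⁻²)^3 = 1.7×10⁻²³
[PO₄³⁻] = 4.1×10⁻¹² mol L⁻¹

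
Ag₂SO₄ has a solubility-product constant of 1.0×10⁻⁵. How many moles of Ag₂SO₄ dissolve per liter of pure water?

1.4×10⁻² M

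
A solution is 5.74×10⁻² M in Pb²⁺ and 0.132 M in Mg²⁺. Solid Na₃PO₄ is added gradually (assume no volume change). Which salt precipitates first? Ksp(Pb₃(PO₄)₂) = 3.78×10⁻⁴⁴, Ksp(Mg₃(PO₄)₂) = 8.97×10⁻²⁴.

Pb₃(PO₄)₂

The threshold for precipitation is Q = Ksp.
For Pb₃(PO₄)₂: [PO₄³⁻] = (Ksp/[Pb²⁺]^3)^(1/2) = 1.41×10⁻²⁰ M
For Mg₃(PO₄)₂: [PO₄³⁻] = (Ksp/[Mg²⁺]^3)^(1/2) = 6.25×10⁻¹¹ M
Since Pb₃(PO₄)₂ needs less PO₄³⁻ to reach saturation, it precipitates first.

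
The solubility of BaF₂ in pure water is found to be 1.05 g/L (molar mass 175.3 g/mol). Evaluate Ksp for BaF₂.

s = (1.05 g L⁻¹)/(175.3 g mol⁻¹) = 5.9897×10⁻³ M
BaF₂(s) ⇌ Ba²⁺(aq) + 2 F⁻(aq)
For each mole of BaF₂ that dissolves per liter, [Ba²⁺] = s and [F⁻] = 2s; let s denote this solubility.
Ksp = [Ba²⁺][F⁻]^2 = s · (2s)^2 = 4s^3
Ksp = 4 × (5.9897×10⁻³)^3 = 8.60×10⁻⁷

Ksp = 8.60×10⁻⁷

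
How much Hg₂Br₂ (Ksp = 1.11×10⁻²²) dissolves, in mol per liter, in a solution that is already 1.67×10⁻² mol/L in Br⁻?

3.98×10⁻¹⁹ M

Hg₂Br₂(s) ⇌ Hg₂²⁺(aq) + 2 Br⁻(aq)
Br⁻ is already present at 1.67×10⁻² mol/L. If s mol/L of Hg₂Br₂ dissolves, [Hg₂²⁺] = s while [Br⁻] ≈ 1.67×10⁻² mol/L.
Ksp = [Hg₂²⁺][Br⁻]^2 = s(1.67×10⁻²)^2
s = 1.11×10⁻²² / (1.67×10⁻²)^2 = 3.98×10⁻¹⁹
s = 3.98×10⁻¹⁹ mol/L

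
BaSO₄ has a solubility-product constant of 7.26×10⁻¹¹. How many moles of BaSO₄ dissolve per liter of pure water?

8.52×10⁻⁶ M

BaSO₄(s) ⇌ Ba²⁺(aq) + SO₄²⁻(aq)
Call the molar solubility s, so that [Ba²⁺] = s and [SO₄²⁻] = s.
Ksp = [Ba²⁺][SO₄²⁻] = s · s = s^2
s^2 = 7.26×10⁻¹¹
s = 8.52×10⁻⁶ mol L⁻¹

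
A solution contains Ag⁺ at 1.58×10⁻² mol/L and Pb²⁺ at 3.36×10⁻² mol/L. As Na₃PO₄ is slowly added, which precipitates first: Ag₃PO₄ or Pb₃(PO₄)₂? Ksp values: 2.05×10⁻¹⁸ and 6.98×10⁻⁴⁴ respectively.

Pb₃(PO₄)₂

Precipitation of each salt begins when its ion product equals Ksp.
For Ag₃PO₄: [PO₄³⁻] = (Ksp/[Ag⁺]^3) = 5.20×10⁻¹³ mol/L
For Pb₃(PO₄)₂: [PO₄³⁻] = (Ksp/[Pb²⁺]^3)^(1/2) = 4.29×10⁻²⁰ mol/L
Since Pb₃(PO₄)₂ needs less PO₄³⁻ to reach saturation, it precipitates first.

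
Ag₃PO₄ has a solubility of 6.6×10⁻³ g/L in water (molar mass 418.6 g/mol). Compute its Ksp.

Ksp = 1.7×10⁻¹⁸

s = (6.6×10⁻³ g L⁻¹)/(418.6 g mol⁻¹) = 1.577×10⁻⁵ M
Ag₃PO₄(s) ⇌ 3 Ag⁺(aq) + PO₄³⁻(aq)
With molar solubility s: [Ag⁺] = 3s, [PO₄³⁻] = s.
Ksp = [Ag⁺]^3[PO₄³⁻] = (3s)^3 · s = 27s^4
Ksp = 27 × (1.577×10⁻⁵)^4 = 1.7×10⁻¹⁸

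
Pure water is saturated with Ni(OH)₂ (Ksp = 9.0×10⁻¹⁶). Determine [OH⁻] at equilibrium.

1.2×10⁻⁵ M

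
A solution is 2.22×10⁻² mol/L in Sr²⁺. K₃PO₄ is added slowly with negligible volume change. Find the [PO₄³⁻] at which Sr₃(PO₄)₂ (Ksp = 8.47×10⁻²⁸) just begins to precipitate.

8.80×10⁻¹² M

Precipitation of each salt begins when its ion product equals Ksp.
Sr₃(PO₄)₂(s) ⇌ 3 Sr²⁺(aq) + 2 PO₄³⁻(aq)
Ksp = [Sr²⁺]^3[PO₄³⁻]^2 = [PO₄³⁻]^2(2.22×10⁻²)^3
[PO₄³⁻]^2 = 8.47×10⁻²⁸ / (2.22×10⁻²)^3 = 7.74×10⁻²³
[PO₄³⁻] = 8.80×10⁻¹² mol/L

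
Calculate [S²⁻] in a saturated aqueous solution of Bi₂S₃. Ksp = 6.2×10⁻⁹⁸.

Bi₂S₃(s) ⇌ 2 Bi³⁺(aq) + 3 S²⁻(aq)
Let s be the molar solubility. Then [Bi³⁺] = 2s and [S²⁻] = 3s.
Ksp = [Bi³⁺]^2[S²⁻]^3 = (2s)^2 · (3s)^3 = 108s^5 = 6.2×10⁻⁹⁸
s = 1.4×10⁻²⁰ M
[S²⁻] = 3s = 4.3×10⁻²⁰ M

4.3×10⁻²⁰ M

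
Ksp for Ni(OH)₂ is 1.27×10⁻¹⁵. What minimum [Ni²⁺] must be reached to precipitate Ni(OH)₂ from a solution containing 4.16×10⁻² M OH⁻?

7.34×10⁻¹³ M

The threshold for precipitation is Q = Ksp.
Ni(OH)₂(s) ⇌ Ni²⁺(aq) + 2 OH⁻(aq)
Ksp = [Ni²⁺][OH⁻]^2 = [Ni²⁺](4.16×10⁻²)^2
[Ni²⁺] = 1.27×10⁻¹⁵ / (4.16×10⁻²)^2 = 7.34×10⁻¹³
[Ni²⁺] = 7.34×10⁻¹³ M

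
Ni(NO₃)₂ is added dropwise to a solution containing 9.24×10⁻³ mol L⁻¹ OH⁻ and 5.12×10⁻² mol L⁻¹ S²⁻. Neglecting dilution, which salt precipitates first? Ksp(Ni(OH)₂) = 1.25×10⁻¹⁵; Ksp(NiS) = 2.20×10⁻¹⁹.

NiS

A salt starts to precipitate once the ion product Q reaches its Ksp.
For Ni(OH)₂: [Ni²⁺] = (Ksp/[OH⁻]^2) = 1.46×10⁻¹¹ mol L⁻¹
For NiS: [Ni²⁺] = (Ksp/[S²⁻]) = 4.30×10⁻¹⁸ mol L⁻¹
The smaller threshold [Ni²⁺] is reached first, so NiS precipitates first.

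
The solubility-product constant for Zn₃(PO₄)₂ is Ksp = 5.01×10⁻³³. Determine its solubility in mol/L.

Zn₃(PO₄)₂(s) ⇌ 3 Zn²⁺(aq) + 2 PO₄³⁻(aq)
With molar solubility s: [Zn²⁺] = 3s, [PO₄³⁻] = 2s.
Ksp = [Zn²⁺]^3[PO₄³⁻]^2 = (3s)^3 · (2s)^2 = 108s^5
108s^5 = 5.01×10⁻³³  ⇒  s^5 = 4.64×10⁻³⁵
s = 1.36×10⁻⁷ mol/L

1.36×10⁻⁷ M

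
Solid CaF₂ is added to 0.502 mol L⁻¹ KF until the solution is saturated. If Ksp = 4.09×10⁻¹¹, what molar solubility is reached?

CaF₂(s) ⇌ Ca²⁺(aq) + 2 F⁻(aq)
With F⁻ already at 0.502 mol L⁻¹ and s small, take [F⁻] ≈ 0.502 mol L⁻¹ and [Ca²⁺] = s.
Ksp = [Ca²⁺][F⁻]^2 = s(0.502)^2
s = 4.09×10⁻¹¹ / (0.502)^2 = 1.62×10⁻¹⁰
s = 1.62×10⁻¹⁰ mol L⁻¹

1.62×10⁻¹⁰ M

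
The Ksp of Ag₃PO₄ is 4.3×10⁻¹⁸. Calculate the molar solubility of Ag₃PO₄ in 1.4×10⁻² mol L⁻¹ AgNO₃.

Ag₃PO₄(s) ⇌ 3 Ag⁺(aq) + PO₄³⁻(aq)
With Ag⁺ already at 1.4×10⁻² mol L⁻¹ and s small, take [Ag⁺] ≈ 1.4×10⁻² mol L⁻¹ and [PO₄³⁻] = s.
Ksp = [Ag⁺]^3[PO₄³⁻] = (1.4×10⁻²)^3s
s = 4.3×10⁻¹⁸ / (1.4×10⁻²)^3 = 1.6×10⁻¹²
s = 1.6×10⁻¹² mol L⁻¹

1.6×10⁻¹² M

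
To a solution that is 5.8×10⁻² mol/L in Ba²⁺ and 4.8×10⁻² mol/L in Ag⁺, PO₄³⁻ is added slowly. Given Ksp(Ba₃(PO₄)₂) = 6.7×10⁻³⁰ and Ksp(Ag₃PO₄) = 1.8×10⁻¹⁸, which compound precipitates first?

A salt starts to precipitate once the ion product Q reaches its Ksp.
For Ba₃(PO₄)₂: [PO₄³⁻] = (Ksp/[Ba²⁺]^3)^(1/2) = 1.9×10⁻¹³ mol/L
For Ag₃PO₄: [PO₄³⁻] = (Ksp/[Ag⁺]^3) = 1.6×10⁻¹⁴ mol/L
Ag₃PO₄ requires the lower [PO₄³⁻], so it precipitates first.

Ag₃PO₄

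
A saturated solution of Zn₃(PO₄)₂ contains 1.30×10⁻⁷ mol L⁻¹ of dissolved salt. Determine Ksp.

Ksp = 4.01×10⁻³³

Zn₃(PO₄)₂(s) ⇌ 3 Zn²⁺(aq) + 2 PO₄³⁻(aq)
For each mole of Zn₃(PO₄)₂ that dissolves per liter, [Zn²⁺] = 3s and [PO₄³⁻] = 2s; let s denote this solubility.
Ksp = [Zn²⁺]^3[PO₄³⁻]^2 = (3s)^3 · (2s)^2 = 108s^5
Ksp = 108 × (1.30×10⁻⁷)^5 = 4.01×10⁻³³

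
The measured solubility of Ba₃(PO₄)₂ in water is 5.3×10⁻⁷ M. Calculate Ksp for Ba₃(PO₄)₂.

Ba₃(PO₄)₂(s) ⇌ 3 Ba²⁺(aq) + 2 PO₄³⁻(aq)
If s mol/L of Ba₃(PO₄)₂ dissolves, [Ba²⁺] = 3s and [PO₄³⁻] = 2s.
Ksp = [Ba²⁺]^3[PO₄³⁻]^2 = (3s)^3 · (2s)^2 = 108s^5
Ksp = 108 × (5.3×10⁻⁷)^5 = 4.5×10⁻³⁰

Ksp = 4.5×10⁻³⁰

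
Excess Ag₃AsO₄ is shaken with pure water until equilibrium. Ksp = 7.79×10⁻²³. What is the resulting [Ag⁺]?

3.91×10⁻⁶ M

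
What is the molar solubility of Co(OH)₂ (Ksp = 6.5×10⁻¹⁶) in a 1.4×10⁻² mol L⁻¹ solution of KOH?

Co(OH)₂(s) ⇌ Co²⁺(aq) + 2 OH⁻(aq)
OH⁻ is already present at 1.4×10⁻² mol L⁻¹. If s mol/L of Co(OH)₂ dissolves, [Co²⁺] = s while [OH⁻] ≈ 1.4×10⁻² mol L⁻¹.
Ksp = [Co²⁺][OH⁻]^2 = s(1.4×10⁻²)^2
s = 6.5×10⁻¹⁶ / (1.4×10⁻²)^2 = 3.3×10⁻¹²
s = 3.3×10⁻¹² mol L⁻¹

3.3×10⁻¹² M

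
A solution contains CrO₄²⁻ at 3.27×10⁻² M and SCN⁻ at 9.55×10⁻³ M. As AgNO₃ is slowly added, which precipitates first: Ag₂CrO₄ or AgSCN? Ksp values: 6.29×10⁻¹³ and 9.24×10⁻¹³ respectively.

AgSCN

Precipitation begins when Q = Ksp.
For Ag₂CrO₄: [Ag⁺] = (Ksp/[CrO₄²⁻])^(1/2) = 4.39×10⁻⁶ M
For AgSCN: [Ag⁺] = (Ksp/[SCN⁻]) = 9.68×10⁻¹¹ M
AgSCN requires the lower [Ag⁺], so it precipitates first.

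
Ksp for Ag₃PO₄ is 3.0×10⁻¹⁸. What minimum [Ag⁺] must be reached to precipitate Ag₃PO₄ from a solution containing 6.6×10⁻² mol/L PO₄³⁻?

3.6×10⁻⁶ M

Precipitation begins when Q = Ksp.
Ag₃PO₄(s) ⇌ 3 Ag⁺(aq) + PO₄³⁻(aq)
Ksp = [Ag⁺]^3[PO₄³⁻] = [Ag⁺]^3(6.6×10⁻²)
[Ag⁺]^3 = 3.0×10⁻¹⁸ / (6.6×10⁻²) = 4.5×10⁻¹⁷
[Ag⁺] = 3.6×10⁻⁶ mol/L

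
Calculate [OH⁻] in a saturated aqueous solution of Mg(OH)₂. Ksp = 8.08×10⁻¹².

Mg(OH)₂(s) ⇌ Mg²⁺(aq) + 2 OH⁻(aq)
Call the molar solubility s, so that [Mg²⁺] = s and [OH⁻] = 2s.
Ksp = [Mg²⁺][OH⁻]^2 = s · (2s)^2 = 4s^3 = 8.08×10⁻¹²
s = 1.26×10⁻⁴ mol L⁻¹
[OH⁻] = 2s = 2.53×10⁻⁴ mol L⁻¹

2.53×10⁻⁴ M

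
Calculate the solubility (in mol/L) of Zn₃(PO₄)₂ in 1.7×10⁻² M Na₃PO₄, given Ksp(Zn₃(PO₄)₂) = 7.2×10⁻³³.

9.7×10⁻¹¹ M

Zn₃(PO₄)₂(s) ⇌ 3 Zn²⁺(aq) + 2 PO₄³⁻(aq)
The solution already contains PO₄³⁻ at 1.7×10⁻² M. Let s be the molar solubility of Zn₃(PO₄)₂.
[PO₄³⁻] ≈ 1.7×10⁻² M (common ion dominates); [Zn²⁺] = 3s.
Ksp = [Zn²⁺]^3[PO₄³⁻]^2 = (3s)^3(1.7×10⁻²)^2
(3s)^3 = 7.2×10⁻³³ / (1.7×10⁻²)^2 = 2.5×10⁻²⁹
s = 9.7×10⁻¹¹ M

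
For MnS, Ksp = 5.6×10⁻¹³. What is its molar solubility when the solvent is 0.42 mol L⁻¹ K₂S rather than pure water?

MnS(s) ⇌ Mn²⁺(aq) + S²⁻(aq)
S²⁻ is already present at 0.42 mol L⁻¹. If s mol/L of MnS dissolves, [Mn²⁺] = s while [S²⁻] ≈ 0.42 mol L⁻¹.
Ksp = [Mn²⁺][S²⁻] = s(0.42)
s = 5.6×10⁻¹³ / (0.42) = 1.3×10⁻¹²
s = 1.3×10⁻¹² mol L⁻¹

1.3×10⁻¹² M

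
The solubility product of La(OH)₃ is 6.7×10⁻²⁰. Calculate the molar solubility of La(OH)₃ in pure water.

7.1×10⁻⁶ M

La(OH)₃(s) ⇌ La³⁺(aq) + 3 OH⁻(aq)
If s mol/L of La(OH)₃ dissolves, [La³⁺] = s and [OH⁻] = 3s.
Ksp = [La³⁺][OH⁻]^3 = s · (3s)^3 = 27s^4
27s^4 = 6.7×10⁻²⁰  ⇒  s^4 = 2.5×10⁻²¹
Taking the 4th root, s = 7.1×10⁻⁶ M.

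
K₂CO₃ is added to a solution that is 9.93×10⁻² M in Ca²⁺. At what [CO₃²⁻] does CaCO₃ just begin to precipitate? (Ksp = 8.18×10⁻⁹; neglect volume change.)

A salt starts to precipitate once the ion product Q reaches its Ksp.
CaCO₃(s) ⇌ Ca²⁺(aq) + CO₃²⁻(aq)
Ksp = [Ca²⁺][CO₃²⁻] = [CO₃²⁻](9.93×10⁻²)
[CO₃²⁻] = 8.18×10⁻⁹ / (9.93×10⁻²) = 8.24×10⁻⁸
[CO₃²⁻] = 8.24×10⁻⁸ M

8.24×10⁻⁸ M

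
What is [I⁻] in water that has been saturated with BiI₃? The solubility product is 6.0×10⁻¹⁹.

3.7×10⁻⁵ M

BiI₃(s) ⇌ Bi³⁺(aq) + 3 I⁻(aq)
If s mol/L of BiI₃ dissolves, [Bi³⁺] = s and [I⁻] = 3s.
Ksp = [Bi³⁺][I⁻]^3 = s · (3s)^3 = 27s^4 = 6.0×10⁻¹⁹
s = 1.2×10⁻⁵ mol L⁻¹
[I⁻] = 3s = 3.7×10⁻⁵ mol L⁻¹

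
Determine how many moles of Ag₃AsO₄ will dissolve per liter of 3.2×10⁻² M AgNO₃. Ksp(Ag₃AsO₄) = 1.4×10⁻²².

4.3×10⁻¹⁸ M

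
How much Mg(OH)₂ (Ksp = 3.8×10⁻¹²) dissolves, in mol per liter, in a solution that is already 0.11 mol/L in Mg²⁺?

2.9×10⁻⁶ M

Mg(OH)₂(s) ⇌ Mg²⁺(aq) + 2 OH⁻(aq)
With Mg²⁺ already at 0.11 mol/L and s small, take [Mg²⁺] ≈ 0.11 mol/L and [OH⁻] = 2s.
Ksp = [Mg²⁺][OH⁻]^2 = (0.11)(2s)^2
(2s)^2 = 3.8×10⁻¹² / (0.11) = 3.5×10⁻¹¹
s = 2.9×10⁻⁶ mol/L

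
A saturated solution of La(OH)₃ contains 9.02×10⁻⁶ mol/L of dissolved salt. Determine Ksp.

Ksp = 1.79×10⁻¹⁹

La(OH)₃(s) ⇌ La³⁺(aq) + 3 OH⁻(aq)
If s mol/L of La(OH)₃ dissolves, [La³⁺] = s and [OH⁻] = 3s.
Ksp = [La³⁺][OH⁻]^3 = s · (3s)^3 = 27s^4
Ksp = 27 × (9.02×10⁻⁶)^4 = 1.79×10⁻¹⁹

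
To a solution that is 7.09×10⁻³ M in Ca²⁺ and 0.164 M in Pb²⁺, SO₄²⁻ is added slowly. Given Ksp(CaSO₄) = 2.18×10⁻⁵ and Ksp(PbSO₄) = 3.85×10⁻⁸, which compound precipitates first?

PbSO₄

The threshold for precipitation is Q = Ksp.
For CaSO₄: [SO₄²⁻] = (Ksp/[Ca²⁺]) = 3.07×10⁻³ M
For PbSO₄: [SO₄²⁻] = (Ksp/[Pb²⁺]) = 2.35×10⁻⁷ M
Since PbSO₄ needs less SO₄²⁻ to reach saturation, it precipitates first.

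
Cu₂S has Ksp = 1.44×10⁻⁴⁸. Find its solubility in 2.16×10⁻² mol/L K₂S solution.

4.08×10⁻²⁴ M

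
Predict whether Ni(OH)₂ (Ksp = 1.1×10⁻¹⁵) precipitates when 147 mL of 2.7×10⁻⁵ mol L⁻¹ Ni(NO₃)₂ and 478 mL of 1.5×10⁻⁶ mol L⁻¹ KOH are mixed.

After mixing, V = 147 mL + 478 mL = 625 mL.
[Ni²⁺] = (2.7×10⁻⁵)(147)/625 = 6.4×10⁻⁶ mol L⁻¹
[OH⁻] = (1.5×10⁻⁶)(478)/625 = 1.1×10⁻⁶ mol L⁻¹
Q = [Ni²⁺][OH⁻]^2 = 8.4×10⁻¹⁸
Q < Ksp (8.4×10⁻¹⁸ vs 1.1×10⁻¹⁵); the solution remains unsaturated and no precipitate forms.

No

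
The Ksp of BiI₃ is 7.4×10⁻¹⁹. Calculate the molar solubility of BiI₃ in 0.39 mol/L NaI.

1.2×10⁻¹⁷ M

BiI₃(s) ⇌ Bi³⁺(aq) + 3 I⁻(aq)
With I⁻ already at 0.39 mol/L and s small, take [I⁻] ≈ 0.39 mol/L and [Bi³⁺] = s.
Ksp = [Bi³⁺][I⁻]^3 = s(0.39)^3
s = 7.4×10⁻¹⁹ / (0.39)^3 = 1.2×10⁻¹⁷
s = 1.2×10⁻¹⁷ mol/L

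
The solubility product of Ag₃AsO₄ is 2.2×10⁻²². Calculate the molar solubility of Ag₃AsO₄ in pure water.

Ag₃AsO₄(s) ⇌ 3 Ag⁺(aq) + AsO₄³⁻(aq)
If s mol/L of Ag₃AsO₄ dissolves, [Ag⁺] = 3s and [AsO₄³⁻] = s.
Ksp = [Ag⁺]^3[AsO₄³⁻] = (3s)^3 · s = 27s^4
27s^4 = 2.2×10⁻²²  ⇒  s^4 = 8.1×10⁻²⁴
s = (8.1×10⁻²⁴)^(1/4) = 1.7×10⁻⁶ mol/L

1.7×10⁻⁶ M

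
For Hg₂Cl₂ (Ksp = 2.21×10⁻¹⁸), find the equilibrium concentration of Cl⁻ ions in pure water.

1.64×10⁻⁶ M

Hg₂Cl₂(s) ⇌ Hg₂²⁺(aq) + 2 Cl⁻(aq)
Call the molar solubility s, so that [Hg₂²⁺] = s and [Cl⁻] = 2s.
Ksp = [Hg₂²⁺][Cl⁻]^2 = s · (2s)^2 = 4s^3 = 2.21×10⁻¹⁸
s = 8.21×10⁻⁷ M
[Cl⁻] = 2s = 1.64×10⁻⁶ M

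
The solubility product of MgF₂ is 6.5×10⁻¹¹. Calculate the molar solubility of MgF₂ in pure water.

2.5×10⁻⁴ M

MgF₂(s) ⇌ Mg²⁺(aq) + 2 F⁻(aq)
Call the molar solubility s, so that [Mg²⁺] = s and [F⁻] = 2s.
Ksp = [Mg²⁺][F⁻]^2 = s · (2s)^2 = 4s^3
4s^3 = 6.5×10⁻¹¹  ⇒  s^3 = 1.6×10⁻¹¹
Taking the 3rd root, s = 2.5×10⁻⁴ M.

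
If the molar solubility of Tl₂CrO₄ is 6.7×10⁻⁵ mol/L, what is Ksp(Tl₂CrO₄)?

Tl₂CrO₄(s) ⇌ 2 Tl⁺(aq) + CrO₄²⁻(aq)
Let s be the molar solubility. Then [Tl⁺] = 2s and [CrO₄²⁻] = s.
Ksp = [Tl⁺]^2[CrO₄²⁻] = (2s)^2 · s = 4s^3
Ksp = 4 × (6.7×10⁻⁵)^3 = 1.2×10⁻¹²

Ksp = 1.2×10⁻¹²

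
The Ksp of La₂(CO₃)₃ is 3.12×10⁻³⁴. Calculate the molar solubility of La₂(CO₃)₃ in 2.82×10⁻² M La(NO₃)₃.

2.44×10⁻¹¹ M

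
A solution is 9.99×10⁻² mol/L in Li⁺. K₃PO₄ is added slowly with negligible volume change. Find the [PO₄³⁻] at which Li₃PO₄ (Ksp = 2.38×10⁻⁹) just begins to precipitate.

2.39×10⁻⁶ M

A salt starts to precipitate once the ion product Q reaches its Ksp.
Li₃PO₄(s) ⇌ 3 Li⁺(aq) + PO₄³⁻(aq)
Ksp = [Li⁺]^3[PO₄³⁻] = [PO₄³⁻](9.99×10⁻²)^3
[PO₄³⁻] = 2.38×10⁻⁹ / (9.99×10⁻²)^3 = 2.39×10⁻⁶
[PO₄³⁻] = 2.39×10⁻⁶ mol/L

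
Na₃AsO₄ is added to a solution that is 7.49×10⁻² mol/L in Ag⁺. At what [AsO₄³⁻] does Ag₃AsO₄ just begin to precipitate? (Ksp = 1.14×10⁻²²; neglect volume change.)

2.71×10⁻¹⁹ M

The threshold for precipitation is Q = Ksp.
Ag₃AsO₄(s) ⇌ 3 Ag⁺(aq) + AsO₄³⁻(aq)
Ksp = [Ag⁺]^3[AsO₄³⁻] = [AsO₄³⁻](7.49×10⁻²)^3
[AsO₄³⁻] = 1.14×10⁻²² / (7.49×10⁻²)^3 = 2.71×10⁻¹⁹
[AsO₄³⁻] = 2.71×10⁻¹⁹ mol/L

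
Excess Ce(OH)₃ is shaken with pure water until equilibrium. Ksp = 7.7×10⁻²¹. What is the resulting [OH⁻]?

1.2×10⁻⁵ M

Ce(OH)₃(s) ⇌ Ce³⁺(aq) + 3 OH⁻(aq)
Let s be the molar solubility. Then [Ce³⁺] = s and [OH⁻] = 3s.
Ksp = [Ce³⁺][OH⁻]^3 = s · (3s)^3 = 27s^4 = 7.7×10⁻²¹
s = 4.1×10⁻⁶ M
[OH⁻] = 3s = 1.2×10⁻⁵ M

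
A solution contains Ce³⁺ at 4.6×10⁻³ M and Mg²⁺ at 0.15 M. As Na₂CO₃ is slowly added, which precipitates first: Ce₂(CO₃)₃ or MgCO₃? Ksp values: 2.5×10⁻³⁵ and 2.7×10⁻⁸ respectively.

Each salt precipitates once Q = Ksp for that salt.
For Ce₂(CO₃)₃: [CO₃²⁻] = (Ksp/[Ce³⁺]^2)^(1/3) = 1.1×10⁻¹⁰ M
For MgCO₃: [CO₃²⁻] = (Ksp/[Mg²⁺]) = 1.8×10⁻⁷ M
Since Ce₂(CO₃)₃ needs less CO₃²⁻ to reach saturation, it precipitates first.

Ce₂(CO₃)₃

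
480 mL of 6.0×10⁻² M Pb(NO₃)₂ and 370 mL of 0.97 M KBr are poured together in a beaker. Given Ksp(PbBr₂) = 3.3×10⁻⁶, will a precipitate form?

The combined volume is 850 mL.
[Pb²⁺] = (6.0×10⁻²)(480)/850 = 3.4×10⁻² M
[Br⁻] = (0.97)(370)/850 = 0.42 M
Q = [Pb²⁺][Br⁻]^2 = 6.0×10⁻³
Q = 6.0×10⁻³ > Ksp = 3.3×10⁻⁶, so the solution is supersaturated and PbBr₂ precipitates.

Yes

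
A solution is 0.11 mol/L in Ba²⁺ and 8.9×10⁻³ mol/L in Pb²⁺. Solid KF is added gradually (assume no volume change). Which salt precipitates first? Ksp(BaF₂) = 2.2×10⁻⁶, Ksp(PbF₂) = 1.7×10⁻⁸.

Precipitation begins when Q = Ksp.
For BaF₂: [F⁻] = (Ksp/[Ba²⁺])^(1/2) = 4.5×10⁻³ mol/L
For PbF₂: [F⁻] = (Ksp/[Pb²⁺])^(1/2) = 1.4×10⁻³ mol/L
PbF₂ requires the lower [F⁻], so it precipitates first.

PbF₂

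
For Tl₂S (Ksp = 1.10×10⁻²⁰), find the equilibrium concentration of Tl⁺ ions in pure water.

Tl₂S(s) ⇌ 2 Tl⁺(aq) + S²⁻(aq)
With molar solubility s: [Tl⁺] = 2s, [S²⁻] = s.
Ksp = [Tl⁺]^2[S²⁻] = (2s)^2 · s = 4s^3 = 1.10×10⁻²⁰
s = 1.40×10⁻⁷ mol/L
[Tl⁺] = 2s = 2.80×10⁻⁷ mol/L

2.80×10⁻⁷ M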